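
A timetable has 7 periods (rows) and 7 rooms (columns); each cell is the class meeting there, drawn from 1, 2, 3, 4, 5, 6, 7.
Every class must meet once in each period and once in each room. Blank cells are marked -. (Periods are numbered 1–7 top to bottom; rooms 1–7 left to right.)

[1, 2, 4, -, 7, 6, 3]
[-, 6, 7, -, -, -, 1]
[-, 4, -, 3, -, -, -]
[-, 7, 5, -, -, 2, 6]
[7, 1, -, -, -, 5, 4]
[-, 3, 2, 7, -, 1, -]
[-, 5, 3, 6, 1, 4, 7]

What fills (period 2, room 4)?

4

Period 1, room 4: period 1 has {1, 2, 3, 4, 6, 7} and room 4 has {3, 6, 7}, leaving only 5.
Period 2, room 6: period 2 has {1, 6, 7} and room 6 has {1, 2, 4, 5, 6}, leaving only 3.
Period 3, room 6: period 3 has {3, 4} and room 6 has {1, 2, 3, 4, 5, 6}, leaving only 7.
Period 5, room 3: period 5 has {1, 4, 5, 7} and room 3 has {2, 3, 4, 5, 7}, leaving only 6.
Period 3, room 3: period 3 has {3, 4, 7} and room 3 has {2, 3, 4, 5, 6, 7}, leaving only 1.
Period 5, room 4: period 5 has {1, 4, 5, 6, 7} and room 4 has {3, 5, 6, 7}, leaving only 2.
Period 2 already has {1, 3, 6, 7} and room 4 already has {2, 3, 5, 6, 7}, so period 2, room 4 must be 4.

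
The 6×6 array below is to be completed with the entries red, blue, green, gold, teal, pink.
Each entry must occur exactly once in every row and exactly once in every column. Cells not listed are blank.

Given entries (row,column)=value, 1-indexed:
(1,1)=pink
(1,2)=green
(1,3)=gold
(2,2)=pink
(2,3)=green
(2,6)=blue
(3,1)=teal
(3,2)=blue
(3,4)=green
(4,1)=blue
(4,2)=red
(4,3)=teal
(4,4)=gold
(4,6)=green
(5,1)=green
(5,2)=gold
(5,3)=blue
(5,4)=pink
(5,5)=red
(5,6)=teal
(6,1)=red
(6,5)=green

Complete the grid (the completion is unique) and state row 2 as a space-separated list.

gold pink green red teal blue

Row 2, column 1: row 2 has {blue, green, pink} and column 1 has {red, blue, green, teal, pink}, leaving only gold.
Row 2, column 5: row 2 has {blue, green, gold, pink} and column 5 has {red, green}, leaving only teal.
Row 2, column 4: row 2 has {blue, green, gold, teal, pink} and column 4 has {green, gold, pink}, leaving only red.
So row 2 reads: gold pink green red teal blue.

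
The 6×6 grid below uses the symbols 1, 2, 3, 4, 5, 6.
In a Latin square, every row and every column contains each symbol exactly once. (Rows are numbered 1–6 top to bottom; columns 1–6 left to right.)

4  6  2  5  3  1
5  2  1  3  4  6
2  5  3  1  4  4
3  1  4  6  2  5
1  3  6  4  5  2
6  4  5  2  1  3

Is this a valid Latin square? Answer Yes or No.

No

Row 3 contains 4 twice (at columns 5 and 6), so it is not a permutation.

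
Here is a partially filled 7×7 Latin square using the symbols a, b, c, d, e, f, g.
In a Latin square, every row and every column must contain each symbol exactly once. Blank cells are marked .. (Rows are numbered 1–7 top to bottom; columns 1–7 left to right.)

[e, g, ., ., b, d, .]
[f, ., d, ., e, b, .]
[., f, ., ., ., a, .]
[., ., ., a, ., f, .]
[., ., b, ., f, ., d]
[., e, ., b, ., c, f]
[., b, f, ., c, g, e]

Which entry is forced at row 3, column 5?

d

Row 5, column 6: row 5 has {b, d, f} and column 6 has {a, b, c, d, f, g}, leaving only e.
Row 7, column 4: row 7 has {b, c, e, f, g} and column 4 has {a, b}, leaving only d.
Row 7, column 1: row 7 has {b, c, d, e, f, g} and column 1 has {e, f}, leaving only a.
Row 3, column 5 is narrowed to {d, g}.
If it were g, then row 5, column 2 would be left with no valid symbol.
So row 3, column 5 must be d.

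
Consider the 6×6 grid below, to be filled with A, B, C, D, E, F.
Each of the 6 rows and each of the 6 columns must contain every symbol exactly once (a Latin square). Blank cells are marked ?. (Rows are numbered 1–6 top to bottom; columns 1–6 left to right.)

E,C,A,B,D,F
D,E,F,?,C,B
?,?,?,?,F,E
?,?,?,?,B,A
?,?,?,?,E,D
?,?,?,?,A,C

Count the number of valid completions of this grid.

Row 2, column 4: eliminating its row and column leaves {A}.
Row 3, column 1: eliminating its row and column leaves {A, B, C}.
Row 3, column 2: eliminating its row and column leaves {A, B, D}.
Row 3, column 3: eliminating its row and column leaves {B, C, D}.
Row 3, column 4: eliminating its row and column leaves {A, C, D}.
Row 4, column 1: eliminating its row and column leaves {C, F}.
Row 4, column 2: eliminating its row and column leaves {D, F}.
Row 4, column 3: eliminating its row and column leaves {C, D, E}.
Row 4, column 4: eliminating its row and column leaves {C, D, E, F}.
Row 5, column 1: eliminating its row and column leaves {A, B, C, F}.
Row 5, column 2: eliminating its row and column leaves {A, B, F}.
Row 5, column 3: eliminating its row and column leaves {B, C}.
Row 5, column 4: eliminating its row and column leaves {A, C, F}.
Row 6, column 1: eliminating its row and column leaves {B, F}.
Row 6, column 2: eliminating its row and column leaves {B, D, F}.
Row 6, column 3: eliminating its row and column leaves {B, D, E}.
Row 6, column 4: eliminating its row and column leaves {D, E, F}.
Enumerating the assignments across these blanks that avoid any row or column repeat gives 10 completions.

10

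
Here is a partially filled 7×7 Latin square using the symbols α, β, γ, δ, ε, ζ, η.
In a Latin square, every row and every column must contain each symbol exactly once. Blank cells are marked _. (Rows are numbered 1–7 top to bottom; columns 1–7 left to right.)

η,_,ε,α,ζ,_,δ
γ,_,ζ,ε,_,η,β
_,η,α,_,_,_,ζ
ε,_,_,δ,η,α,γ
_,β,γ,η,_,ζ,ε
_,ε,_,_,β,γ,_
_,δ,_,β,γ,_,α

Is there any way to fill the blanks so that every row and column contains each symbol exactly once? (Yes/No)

Yes

No row or column among the givens repeats a symbol, and propagating forced cells runs into no contradiction.
One valid completion exists (for instance, η γ ε α ζ β δ / γ α ζ ε δ η β / β η α γ ε δ ζ / ε ζ β δ η α γ / δ β γ η α ζ ε / α ε δ ζ β γ η / ζ δ η β γ ε α).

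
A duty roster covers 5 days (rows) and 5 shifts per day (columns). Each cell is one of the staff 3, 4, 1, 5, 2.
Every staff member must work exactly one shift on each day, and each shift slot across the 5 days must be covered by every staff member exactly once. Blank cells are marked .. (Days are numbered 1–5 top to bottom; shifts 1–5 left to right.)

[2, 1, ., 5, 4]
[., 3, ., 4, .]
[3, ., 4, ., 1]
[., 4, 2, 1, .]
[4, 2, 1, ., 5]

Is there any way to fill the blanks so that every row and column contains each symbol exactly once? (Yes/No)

Yes

No day or shift among the givens repeats a symbol, and propagating forced cells runs into no contradiction.
One valid completion exists (for instance, 2 1 3 5 4 / 1 3 5 4 2 / 3 5 4 2 1 / 5 4 2 1 3 / 4 2 1 3 5).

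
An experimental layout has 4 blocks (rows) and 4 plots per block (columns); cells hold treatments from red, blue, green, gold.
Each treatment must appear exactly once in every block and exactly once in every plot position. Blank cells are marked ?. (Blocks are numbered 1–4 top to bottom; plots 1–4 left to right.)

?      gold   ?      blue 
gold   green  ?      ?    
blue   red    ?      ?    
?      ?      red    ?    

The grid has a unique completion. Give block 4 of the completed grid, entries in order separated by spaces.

Block 4, plot 1: block 4 has {red} and plot 1 has {blue, gold}, leaving only green.
Block 4, plot 2: block 4 has {red, green} and plot 2 has {red, green, gold}, leaving only blue.
Block 4, plot 4: block 4 has {red, blue, green} and plot 4 has {blue}, leaving only gold.
So block 4 reads: green blue red gold.

green blue red gold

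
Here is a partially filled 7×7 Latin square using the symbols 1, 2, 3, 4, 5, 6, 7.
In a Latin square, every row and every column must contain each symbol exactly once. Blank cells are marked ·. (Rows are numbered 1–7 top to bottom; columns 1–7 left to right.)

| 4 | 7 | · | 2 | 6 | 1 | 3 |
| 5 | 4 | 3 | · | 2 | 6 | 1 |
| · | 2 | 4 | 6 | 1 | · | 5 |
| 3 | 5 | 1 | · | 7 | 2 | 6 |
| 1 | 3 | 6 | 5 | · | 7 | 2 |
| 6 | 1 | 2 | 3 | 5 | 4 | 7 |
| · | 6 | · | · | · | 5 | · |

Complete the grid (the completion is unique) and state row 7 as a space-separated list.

2 6 7 1 3 5 4

Row 7, column 3: row 7 has {5, 6} and column 3 has {1, 2, 3, 4, 6}, leaving only 7.
Row 7, column 1: row 7 has {5, 6, 7} and column 1 has {1, 3, 4, 5, 6}, leaving only 2.
Row 7, column 7: row 7 has {2, 5, 6, 7} and column 7 has {1, 2, 3, 5, 6, 7}, leaving only 4.
Row 7, column 4: row 7 has {2, 4, 5, 6, 7} and column 4 has {2, 3, 5, 6}, leaving only 1.
Row 7, column 5: row 7 has {1, 2, 4, 5, 6, 7} and column 5 has {1, 2, 5, 6, 7}, leaving only 3.
So row 7 reads: 2 6 7 1 3 5 4.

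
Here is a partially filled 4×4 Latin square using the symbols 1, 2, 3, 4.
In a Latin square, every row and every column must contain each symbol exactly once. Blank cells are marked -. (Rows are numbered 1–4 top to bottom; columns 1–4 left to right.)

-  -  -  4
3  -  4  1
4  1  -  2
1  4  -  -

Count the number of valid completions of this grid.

Row 1, column 1: eliminating its row and column leaves {2}.
Row 1, column 2: eliminating its row and column leaves {2, 3}.
Row 1, column 3: eliminating its row and column leaves {1, 2, 3}.
Row 2, column 2: eliminating its row and column leaves {2}.
Row 3, column 3: eliminating its row and column leaves {3}.
Row 4, column 3: eliminating its row and column leaves {2, 3}.
Row 4, column 4: eliminating its row and column leaves {3}.
Only one assignment across all blanks avoids any row or column repeat, giving 1 completion.

1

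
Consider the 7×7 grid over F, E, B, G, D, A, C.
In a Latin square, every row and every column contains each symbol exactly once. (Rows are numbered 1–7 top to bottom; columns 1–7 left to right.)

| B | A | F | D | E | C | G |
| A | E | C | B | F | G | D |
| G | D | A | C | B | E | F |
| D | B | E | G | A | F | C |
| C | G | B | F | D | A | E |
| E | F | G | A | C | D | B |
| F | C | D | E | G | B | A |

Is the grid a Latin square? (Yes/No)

Yes

Each row is a permutation of the 7 symbols, and so is each column.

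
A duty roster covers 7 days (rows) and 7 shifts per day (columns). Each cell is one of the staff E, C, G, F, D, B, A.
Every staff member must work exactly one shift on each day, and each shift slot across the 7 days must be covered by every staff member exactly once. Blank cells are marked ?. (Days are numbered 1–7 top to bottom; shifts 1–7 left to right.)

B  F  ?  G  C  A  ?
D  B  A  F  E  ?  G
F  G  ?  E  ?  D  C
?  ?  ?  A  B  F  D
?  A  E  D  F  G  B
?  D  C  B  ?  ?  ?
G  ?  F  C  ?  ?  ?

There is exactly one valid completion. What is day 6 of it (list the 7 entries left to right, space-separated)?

Day 6, shift 6: day 6 has {C, D, B} and shift 6 has {G, F, D, A}, leaving only E.
Day 6, shift 1: day 6 has {E, C, D, B} and shift 1 has {G, F, D, B}, leaving only A.
Day 6, shift 5: day 6 has {E, C, D, B, A} and shift 5 has {E, C, F, B}, leaving only G.
Day 6, shift 7: day 6 has {E, C, G, D, B, A} and shift 7 has {C, G, D, B}, leaving only F.
So day 6 reads: A D C B G E F.

A D C B G E F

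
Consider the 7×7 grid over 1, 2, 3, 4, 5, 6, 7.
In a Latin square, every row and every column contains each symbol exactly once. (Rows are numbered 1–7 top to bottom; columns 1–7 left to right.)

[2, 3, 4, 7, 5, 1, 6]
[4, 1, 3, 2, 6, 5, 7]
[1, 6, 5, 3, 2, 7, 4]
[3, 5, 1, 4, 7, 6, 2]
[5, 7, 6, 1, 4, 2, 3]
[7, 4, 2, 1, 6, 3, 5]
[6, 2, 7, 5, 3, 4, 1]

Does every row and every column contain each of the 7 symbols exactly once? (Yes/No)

Every row is a permutation, but column 4 contains 1 twice (at rows 5 and 6).

No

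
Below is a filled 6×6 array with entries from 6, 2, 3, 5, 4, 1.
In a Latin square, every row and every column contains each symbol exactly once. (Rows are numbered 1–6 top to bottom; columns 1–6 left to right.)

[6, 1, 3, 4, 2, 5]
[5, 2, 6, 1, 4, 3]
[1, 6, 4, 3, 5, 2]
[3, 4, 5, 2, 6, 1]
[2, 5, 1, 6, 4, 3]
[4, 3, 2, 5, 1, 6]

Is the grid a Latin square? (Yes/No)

Every row is a permutation, but column 6 contains 3 twice (at rows 2 and 5).

No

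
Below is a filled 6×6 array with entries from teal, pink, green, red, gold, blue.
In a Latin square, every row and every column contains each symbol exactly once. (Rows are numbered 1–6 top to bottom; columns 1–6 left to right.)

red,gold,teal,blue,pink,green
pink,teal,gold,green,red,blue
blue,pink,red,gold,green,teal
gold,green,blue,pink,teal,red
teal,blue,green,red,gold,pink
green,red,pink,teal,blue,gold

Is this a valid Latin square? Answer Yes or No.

Each row is a permutation of the 6 symbols, and so is each column.

Yes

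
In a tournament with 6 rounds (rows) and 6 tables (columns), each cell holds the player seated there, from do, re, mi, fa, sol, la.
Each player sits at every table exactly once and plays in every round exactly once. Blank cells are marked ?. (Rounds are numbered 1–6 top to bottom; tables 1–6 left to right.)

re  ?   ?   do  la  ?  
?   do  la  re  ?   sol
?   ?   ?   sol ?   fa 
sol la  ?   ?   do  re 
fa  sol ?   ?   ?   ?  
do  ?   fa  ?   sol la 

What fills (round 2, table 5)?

fa

Round 1, table 6: round 1 has {do, re, la} and table 6 has {re, fa, sol, la}, leaving only mi.
Round 1, table 2: round 1 has {do, re, mi, la} and table 2 has {do, sol, la}, leaving only fa.
Round 1, table 3: round 1 has {do, re, mi, fa, la} and table 3 has {fa, la}, leaving only sol.
Round 2, table 1: round 2 has {do, re, sol, la} and table 1 has {do, re, fa, sol}, leaving only mi.
Round 2 already has {do, re, mi, sol, la} and table 5 already has {do, sol, la}, so round 2, table 5 must be fa.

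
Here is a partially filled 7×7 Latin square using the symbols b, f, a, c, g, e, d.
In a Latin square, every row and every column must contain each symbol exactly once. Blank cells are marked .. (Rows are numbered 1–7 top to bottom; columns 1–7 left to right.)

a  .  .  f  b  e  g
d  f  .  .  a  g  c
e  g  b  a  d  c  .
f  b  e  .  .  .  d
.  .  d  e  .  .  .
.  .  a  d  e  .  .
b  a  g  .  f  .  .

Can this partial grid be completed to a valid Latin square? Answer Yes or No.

No

Row 2, column 3: row 2 together with column 3 already contain {b, f, a, c, g, e, d} — every symbol — so nothing can go there. The grid has no valid completion.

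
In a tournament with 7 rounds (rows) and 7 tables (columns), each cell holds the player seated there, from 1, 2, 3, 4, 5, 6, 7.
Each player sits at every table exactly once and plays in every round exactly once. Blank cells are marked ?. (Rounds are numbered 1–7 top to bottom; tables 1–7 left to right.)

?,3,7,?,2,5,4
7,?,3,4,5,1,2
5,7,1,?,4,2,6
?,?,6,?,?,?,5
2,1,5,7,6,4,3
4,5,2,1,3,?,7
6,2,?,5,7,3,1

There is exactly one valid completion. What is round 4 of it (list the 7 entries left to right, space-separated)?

3 4 6 2 1 7 5

Round 4, table 2: round 4 has {5, 6} and table 2 has {1, 2, 3, 5, 7}, leaving only 4.
Round 4, table 5: round 4 has {4, 5, 6} and table 5 has {2, 3, 4, 5, 6, 7}, leaving only 1.
Round 4, table 1: round 4 has {1, 4, 5, 6} and table 1 has {2, 4, 5, 6, 7}, leaving only 3.
Round 4, table 4: round 4 has {1, 3, 4, 5, 6} and table 4 has {1, 4, 5, 7}, leaving only 2.
Round 4, table 6: round 4 has {1, 2, 3, 4, 5, 6} and table 6 has {1, 2, 3, 4, 5}, leaving only 7.
So round 4 reads: 3 4 6 2 1 7 5.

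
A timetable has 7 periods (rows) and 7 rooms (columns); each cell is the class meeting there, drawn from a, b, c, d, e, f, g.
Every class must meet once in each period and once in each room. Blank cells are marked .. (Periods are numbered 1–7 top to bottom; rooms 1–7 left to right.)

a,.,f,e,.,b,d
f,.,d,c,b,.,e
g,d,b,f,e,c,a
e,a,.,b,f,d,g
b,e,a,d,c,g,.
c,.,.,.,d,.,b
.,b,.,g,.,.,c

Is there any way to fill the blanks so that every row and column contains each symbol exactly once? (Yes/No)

No period or room among the givens repeats a symbol, and propagating forced cells runs into no contradiction.
One valid completion exists (for instance, a c f e g b d / f g d c b a e / g d b f e c a / e a c b f d g / b e a d c g f / c f g a d e b / d b e g a f c).

Yes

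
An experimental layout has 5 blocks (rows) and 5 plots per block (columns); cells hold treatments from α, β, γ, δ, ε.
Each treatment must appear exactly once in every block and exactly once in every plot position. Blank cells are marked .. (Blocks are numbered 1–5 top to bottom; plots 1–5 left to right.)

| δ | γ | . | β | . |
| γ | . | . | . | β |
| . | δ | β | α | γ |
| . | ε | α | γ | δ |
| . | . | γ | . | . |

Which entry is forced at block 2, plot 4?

ε

Block 1, plot 3: block 1 has {β, γ, δ} and plot 3 has {α, β, γ}, leaving only ε.
Block 1, plot 5: block 1 has {β, γ, δ, ε} and plot 5 has {β, γ, δ}, leaving only α.
Block 2, plot 2: block 2 has {β, γ} and plot 2 has {γ, δ, ε}, leaving only α.
Block 2, plot 3: block 2 has {α, β, γ} and plot 3 has {α, β, γ, ε}, leaving only δ.
Block 2 already has {α, β, γ, δ} and plot 4 already has {α, β, γ}, so block 2, plot 4 must be ε.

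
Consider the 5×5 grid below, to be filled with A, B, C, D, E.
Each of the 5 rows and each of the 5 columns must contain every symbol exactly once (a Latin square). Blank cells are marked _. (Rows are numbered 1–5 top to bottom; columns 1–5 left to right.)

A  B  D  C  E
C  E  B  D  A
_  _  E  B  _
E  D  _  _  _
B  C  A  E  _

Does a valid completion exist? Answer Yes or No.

No row or column among the givens repeats a symbol, and propagating forced cells runs into no contradiction.
One valid completion exists (for instance, A B D C E / C E B D A / D A E B C / E D C A B / B C A E D).

Yes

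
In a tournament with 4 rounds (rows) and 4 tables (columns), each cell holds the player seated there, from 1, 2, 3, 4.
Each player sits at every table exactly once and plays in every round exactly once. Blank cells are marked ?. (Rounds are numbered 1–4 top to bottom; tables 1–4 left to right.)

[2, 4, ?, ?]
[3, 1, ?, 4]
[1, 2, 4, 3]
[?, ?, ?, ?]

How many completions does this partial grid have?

Round 1, table 3: eliminating its round and table leaves {1, 3}.
Round 1, table 4: eliminating its round and table leaves {1}.
Round 2, table 3: eliminating its round and table leaves {2}.
Round 4, table 1: eliminating its round and table leaves {4}.
Round 4, table 2: eliminating its round and table leaves {3}.
Round 4, table 3: eliminating its round and table leaves {1, 2, 3}.
Round 4, table 4: eliminating its round and table leaves {1, 2}.
Only one assignment across all blanks avoids any round or table repeat, giving 1 completion.

1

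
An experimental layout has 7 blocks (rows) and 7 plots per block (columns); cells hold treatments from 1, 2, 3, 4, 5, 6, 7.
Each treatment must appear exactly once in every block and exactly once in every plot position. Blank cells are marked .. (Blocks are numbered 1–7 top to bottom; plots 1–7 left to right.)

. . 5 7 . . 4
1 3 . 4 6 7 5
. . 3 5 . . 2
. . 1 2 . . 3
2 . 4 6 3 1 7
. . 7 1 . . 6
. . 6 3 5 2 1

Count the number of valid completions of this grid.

Block 1, plot 1: eliminating its block and plot leaves {3, 6}.
Block 1, plot 2: eliminating its block and plot leaves {1, 2, 6}.
Block 1, plot 5: eliminating its block and plot leaves {1, 2}.
Block 1, plot 6: eliminating its block and plot leaves {3, 6}.
Block 2, plot 3: eliminating its block and plot leaves {2}.
Block 3, plot 1: eliminating its block and plot leaves {4, 6, 7}.
Block 3, plot 2: eliminating its block and plot leaves {1, 4, 6, 7}.
Block 3, plot 5: eliminating its block and plot leaves {1, 4, 7}.
Block 3, plot 6: eliminating its block and plot leaves {4, 6}.
Block 4, plot 1: eliminating its block and plot leaves {4, 5, 6, 7}.
Block 4, plot 2: eliminating its block and plot leaves {4, 5, 6, 7}.
Block 4, plot 5: eliminating its block and plot leaves {4, 7}.
Block 4, plot 6: eliminating its block and plot leaves {4, 5, 6}.
Block 5, plot 2: eliminating its block and plot leaves {5}.
Block 6, plot 1: eliminating its block and plot leaves {3, 4, 5}.
Block 6, plot 2: eliminating its block and plot leaves {2, 4, 5}.
Block 6, plot 5: eliminating its block and plot leaves {2, 4}.
Block 6, plot 6: eliminating its block and plot leaves {3, 4, 5}.
Block 7, plot 1: eliminating its block and plot leaves {4, 7}.
Block 7, plot 2: eliminating its block and plot leaves {4, 7}.
Enumerating the assignments across these blanks that avoid any block or plot repeat gives 7 completions.

7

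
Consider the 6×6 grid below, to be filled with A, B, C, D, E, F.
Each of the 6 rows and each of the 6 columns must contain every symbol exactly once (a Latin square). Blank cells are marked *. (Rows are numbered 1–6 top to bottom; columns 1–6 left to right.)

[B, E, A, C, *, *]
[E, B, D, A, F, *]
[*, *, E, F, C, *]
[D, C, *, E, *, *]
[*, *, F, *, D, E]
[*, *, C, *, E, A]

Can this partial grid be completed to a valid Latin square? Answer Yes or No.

Row 1, column 5: row 1 together with column 5 already contain {A, B, C, D, E, F} — every symbol — so nothing can go there. The grid has no valid completion.

No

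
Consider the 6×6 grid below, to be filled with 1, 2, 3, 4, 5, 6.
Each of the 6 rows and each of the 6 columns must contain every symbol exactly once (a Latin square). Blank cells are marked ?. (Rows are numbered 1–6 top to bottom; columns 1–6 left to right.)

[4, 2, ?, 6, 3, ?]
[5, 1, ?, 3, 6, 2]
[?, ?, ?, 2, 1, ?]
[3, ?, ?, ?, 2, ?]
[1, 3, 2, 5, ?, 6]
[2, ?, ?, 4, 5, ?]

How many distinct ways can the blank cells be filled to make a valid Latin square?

Row 1, column 3: eliminating its row and column leaves {1, 5}.
Row 1, column 6: eliminating its row and column leaves {1, 5}.
Row 2, column 3: eliminating its row and column leaves {4}.
Row 3, column 1: eliminating its row and column leaves {6}.
Row 3, column 2: eliminating its row and column leaves {4, 5, 6}.
Row 3, column 3: eliminating its row and column leaves {3, 4, 5, 6}.
Row 3, column 6: eliminating its row and column leaves {3, 4, 5}.
Row 4, column 2: eliminating its row and column leaves {4, 5, 6}.
Row 4, column 3: eliminating its row and column leaves {1, 4, 5, 6}.
Row 4, column 4: eliminating its row and column leaves {1}.
Row 4, column 6: eliminating its row and column leaves {1, 4, 5}.
Row 5, column 5: eliminating its row and column leaves {4}.
Row 6, column 2: eliminating its row and column leaves {6}.
Row 6, column 3: eliminating its row and column leaves {1, 3, 6}.
Row 6, column 6: eliminating its row and column leaves {1, 3}.
Enumerating the assignments across these blanks that avoid any row or column repeat gives 3 completions.

3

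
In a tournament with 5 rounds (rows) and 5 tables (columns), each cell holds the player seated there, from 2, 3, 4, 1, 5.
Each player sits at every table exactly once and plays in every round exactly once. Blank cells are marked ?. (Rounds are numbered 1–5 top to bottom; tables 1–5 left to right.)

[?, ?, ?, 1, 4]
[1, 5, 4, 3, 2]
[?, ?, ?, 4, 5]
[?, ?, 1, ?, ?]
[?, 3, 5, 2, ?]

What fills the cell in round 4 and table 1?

2

Round 1, table 2: round 1 has {4, 1} and table 2 has {3, 5}, leaving only 2.
Round 1, table 3: round 1 has {2, 4, 1} and table 3 has {4, 1, 5}, leaving only 3.
Round 1, table 1: round 1 has {2, 3, 4, 1} and table 1 has {1}, leaving only 5.
Round 3, table 2: round 3 has {4, 5} and table 2 has {2, 3, 5}, leaving only 1.
Round 3, table 3: round 3 has {4, 1, 5} and table 3 has {3, 4, 1, 5}, leaving only 2.
Round 3, table 1: round 3 has {2, 4, 1, 5} and table 1 has {1, 5}, leaving only 3.
Round 4, table 2: round 4 has {1} and table 2 has {2, 3, 1, 5}, leaving only 4.
Round 4 already has {4, 1} and table 1 already has {3, 1, 5}, so round 4, table 1 must be 2.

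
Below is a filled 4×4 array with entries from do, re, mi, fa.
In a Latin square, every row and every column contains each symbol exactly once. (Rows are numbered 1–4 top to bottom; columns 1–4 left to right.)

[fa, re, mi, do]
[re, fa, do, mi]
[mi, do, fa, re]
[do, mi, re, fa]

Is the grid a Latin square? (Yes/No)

Each row is a permutation of the 4 symbols, and so is each column.

Yes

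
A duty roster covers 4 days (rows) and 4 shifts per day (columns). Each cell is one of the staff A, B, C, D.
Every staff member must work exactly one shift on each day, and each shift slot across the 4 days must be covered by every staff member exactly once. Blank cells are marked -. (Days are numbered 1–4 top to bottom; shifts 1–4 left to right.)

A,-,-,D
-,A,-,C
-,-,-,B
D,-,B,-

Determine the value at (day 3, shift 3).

Day 1, shift 3: day 1 has {A, D} and shift 3 has {B}, leaving only C.
Day 1, shift 2: day 1 has {A, C, D} and shift 2 has {A}, leaving only B.
Day 2, shift 1: day 2 has {A, C} and shift 1 has {A, D}, leaving only B.
Day 2, shift 3: day 2 has {A, B, C} and shift 3 has {B, C}, leaving only D.
Day 3 already has {B} and shift 3 already has {B, C, D}, so day 3, shift 3 must be A.

A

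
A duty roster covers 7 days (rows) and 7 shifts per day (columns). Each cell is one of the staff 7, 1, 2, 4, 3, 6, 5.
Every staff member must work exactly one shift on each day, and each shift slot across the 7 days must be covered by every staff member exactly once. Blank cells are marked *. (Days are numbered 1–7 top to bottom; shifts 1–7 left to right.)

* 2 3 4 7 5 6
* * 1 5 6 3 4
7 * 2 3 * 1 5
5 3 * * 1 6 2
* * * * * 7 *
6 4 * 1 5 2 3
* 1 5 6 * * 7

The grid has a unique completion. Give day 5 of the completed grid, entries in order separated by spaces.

Day 5, shift 4: day 5 has {7} and shift 4 has {1, 4, 3, 6, 5}, leaving only 2.
Day 5, shift 7: day 5 has {7, 2} and shift 7 has {7, 2, 4, 3, 6, 5}, leaving only 1.
Day 1, shift 1: day 1 has {7, 2, 4, 3, 6, 5} and shift 1 has {7, 6, 5}, leaving only 1.
Day 2, shift 1: day 2 has {1, 4, 3, 6, 5} and shift 1 has {7, 1, 6, 5}, leaving only 2.
Day 2, shift 2: day 2 has {1, 2, 4, 3, 6, 5} and shift 2 has {1, 2, 4, 3}, leaving only 7.
Day 3, shift 2: day 3 has {7, 1, 2, 3, 5} and shift 2 has {7, 1, 2, 4, 3}, leaving only 6.
Day 5, shift 2: day 5 has {7, 1, 2} and shift 2 has {7, 1, 2, 4, 3, 6}, leaving only 5.
Day 3, shift 5: day 3 has {7, 1, 2, 3, 6, 5} and shift 5 has {7, 1, 6, 5}, leaving only 4.
Day 5, shift 5: day 5 has {7, 1, 2, 5} and shift 5 has {7, 1, 4, 6, 5}, leaving only 3.
Day 5, shift 1: day 5 has {7, 1, 2, 3, 5} and shift 1 has {7, 1, 2, 6, 5}, leaving only 4.
Day 5, shift 3: day 5 has {7, 1, 2, 4, 3, 5} and shift 3 has {1, 2, 3, 5}, leaving only 6.
So day 5 reads: 4 5 6 2 3 7 1.

4 5 6 2 3 7 1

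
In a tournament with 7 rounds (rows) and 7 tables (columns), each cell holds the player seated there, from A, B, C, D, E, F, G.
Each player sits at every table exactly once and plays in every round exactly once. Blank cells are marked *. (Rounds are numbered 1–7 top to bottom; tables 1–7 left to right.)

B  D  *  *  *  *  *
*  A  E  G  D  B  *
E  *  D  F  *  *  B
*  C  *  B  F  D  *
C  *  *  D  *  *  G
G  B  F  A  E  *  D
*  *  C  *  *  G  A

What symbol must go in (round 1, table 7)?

F

Round 2, table 1: round 2 has {A, B, D, E, G} and table 1 has {B, C, E, G}, leaving only F.
Round 2, table 7: round 2 has {A, B, D, E, F, G} and table 7 has {A, B, D, G}, leaving only C.
Round 3, table 2: round 3 has {B, D, E, F} and table 2 has {A, B, C, D}, leaving only G.
Round 4, table 1: round 4 has {B, C, D, F} and table 1 has {B, C, E, F, G}, leaving only A.
Round 4, table 3: round 4 has {A, B, C, D, F} and table 3 has {C, D, E, F}, leaving only G.
Round 1, table 3: round 1 has {B, D} and table 3 has {C, D, E, F, G}, leaving only A.
Round 4, table 7: round 4 has {A, B, C, D, F, G} and table 7 has {A, B, C, D, G}, leaving only E.
Round 1 already has {A, B, D} and table 7 already has {A, B, C, D, E, G}, so round 1, table 7 must be F.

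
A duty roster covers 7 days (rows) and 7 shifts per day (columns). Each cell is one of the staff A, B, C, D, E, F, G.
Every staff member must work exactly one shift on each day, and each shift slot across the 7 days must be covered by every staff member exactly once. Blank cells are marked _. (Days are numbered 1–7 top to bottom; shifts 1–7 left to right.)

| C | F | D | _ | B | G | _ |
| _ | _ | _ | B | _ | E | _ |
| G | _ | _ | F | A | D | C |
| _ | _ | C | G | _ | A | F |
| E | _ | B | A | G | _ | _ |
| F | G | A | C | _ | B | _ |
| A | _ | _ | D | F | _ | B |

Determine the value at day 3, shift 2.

B

Day 1, shift 4: day 1 has {B, C, D, F, G} and shift 4 has {A, B, C, D, F, G}, leaving only E.
Day 1, shift 7: day 1 has {B, C, D, E, F, G} and shift 7 has {B, C, F}, leaving only A.
Day 2, shift 1: day 2 has {B, E} and shift 1 has {A, C, E, F, G}, leaving only D.
Day 2, shift 5: day 2 has {B, D, E} and shift 5 has {A, B, F, G}, leaving only C.
Day 2, shift 2: day 2 has {B, C, D, E} and shift 2 has {F, G}, leaving only A.
Day 2, shift 7: day 2 has {A, B, C, D, E} and shift 7 has {A, B, C, F}, leaving only G.
Day 2, shift 3: day 2 has {A, B, C, D, E, G} and shift 3 has {A, B, C, D}, leaving only F.
Day 3, shift 3: day 3 has {A, C, D, F, G} and shift 3 has {A, B, C, D, F}, leaving only E.
Day 3 already has {A, C, D, E, F, G} and shift 2 already has {A, F, G}, so day 3, shift 2 must be B.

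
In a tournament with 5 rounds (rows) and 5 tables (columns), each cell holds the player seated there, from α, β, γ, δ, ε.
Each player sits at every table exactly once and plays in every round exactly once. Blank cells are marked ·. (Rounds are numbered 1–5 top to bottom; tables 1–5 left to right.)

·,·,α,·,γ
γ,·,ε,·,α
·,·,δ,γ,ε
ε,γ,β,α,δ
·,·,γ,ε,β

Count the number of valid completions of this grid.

2

Round 1, table 1: eliminating its round and table leaves {β, δ}.
Round 1, table 2: eliminating its round and table leaves {β, δ, ε}.
Round 1, table 4: eliminating its round and table leaves {β, δ}.
Round 2, table 2: eliminating its round and table leaves {β, δ}.
Round 2, table 4: eliminating its round and table leaves {β, δ}.
Round 3, table 1: eliminating its round and table leaves {α, β}.
Round 3, table 2: eliminating its round and table leaves {α, β}.
Round 5, table 1: eliminating its round and table leaves {α, δ}.
Round 5, table 2: eliminating its round and table leaves {α, δ}.
Enumerating the assignments across these blanks that avoid any round or table repeat gives 2 completions.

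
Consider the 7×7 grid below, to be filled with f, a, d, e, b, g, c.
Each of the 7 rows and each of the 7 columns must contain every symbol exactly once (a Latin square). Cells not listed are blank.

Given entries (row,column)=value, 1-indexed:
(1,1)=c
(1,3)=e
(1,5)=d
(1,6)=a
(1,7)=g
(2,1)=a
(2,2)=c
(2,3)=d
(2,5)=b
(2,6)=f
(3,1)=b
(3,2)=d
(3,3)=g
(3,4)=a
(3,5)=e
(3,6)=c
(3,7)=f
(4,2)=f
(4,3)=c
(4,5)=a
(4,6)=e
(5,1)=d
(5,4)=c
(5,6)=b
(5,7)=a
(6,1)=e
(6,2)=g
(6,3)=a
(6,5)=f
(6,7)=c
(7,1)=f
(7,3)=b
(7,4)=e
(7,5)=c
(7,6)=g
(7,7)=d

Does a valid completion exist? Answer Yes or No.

No row or column among the givens repeats a symbol, and propagating forced cells runs into no contradiction.
One valid completion exists (for instance, c b e f d a g / a c d g b f e / b d g a e c f / g f c d a e b / d e f c g b a / e g a b f d c / f a b e c g d).

Yes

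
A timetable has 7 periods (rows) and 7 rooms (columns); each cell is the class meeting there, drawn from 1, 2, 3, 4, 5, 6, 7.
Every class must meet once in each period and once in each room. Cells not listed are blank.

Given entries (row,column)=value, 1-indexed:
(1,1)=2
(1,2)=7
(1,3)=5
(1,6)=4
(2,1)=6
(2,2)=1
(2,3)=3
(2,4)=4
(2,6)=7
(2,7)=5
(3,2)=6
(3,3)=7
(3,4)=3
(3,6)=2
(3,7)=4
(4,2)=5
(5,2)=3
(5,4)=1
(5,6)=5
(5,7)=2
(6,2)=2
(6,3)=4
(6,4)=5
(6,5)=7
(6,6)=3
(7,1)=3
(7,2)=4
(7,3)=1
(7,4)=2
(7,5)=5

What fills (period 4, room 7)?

3

Period 1, room 4: period 1 has {2, 4, 5, 7} and room 4 has {1, 2, 3, 4, 5}, leaving only 6.
Period 2, room 5: period 2 has {1, 3, 4, 5, 6, 7} and room 5 has {5, 7}, leaving only 2.
Period 3, room 5: period 3 has {2, 3, 4, 6, 7} and room 5 has {2, 5, 7}, leaving only 1.
Period 1, room 5: period 1 has {2, 4, 5, 6, 7} and room 5 has {1, 2, 5, 7}, leaving only 3.
Period 1, room 7: period 1 has {2, 3, 4, 5, 6, 7} and room 7 has {2, 4, 5}, leaving only 1.
Period 3, room 1: period 3 has {1, 2, 3, 4, 6, 7} and room 1 has {2, 3, 6}, leaving only 5.
Period 4, room 4: period 4 has {5} and room 4 has {1, 2, 3, 4, 5, 6}, leaving only 7.
Period 5, room 3: period 5 has {1, 2, 3, 5} and room 3 has {1, 3, 4, 5, 7}, leaving only 6.
Period 4, room 3: period 4 has {5, 7} and room 3 has {1, 3, 4, 5, 6, 7}, leaving only 2.
Period 5, room 5: period 5 has {1, 2, 3, 5, 6} and room 5 has {1, 2, 3, 5, 7}, leaving only 4.
Period 4, room 5: period 4 has {2, 5, 7} and room 5 has {1, 2, 3, 4, 5, 7}, leaving only 6.
Period 4 already has {2, 5, 6, 7} and room 7 already has {1, 2, 4, 5}, so period 4, room 7 must be 3.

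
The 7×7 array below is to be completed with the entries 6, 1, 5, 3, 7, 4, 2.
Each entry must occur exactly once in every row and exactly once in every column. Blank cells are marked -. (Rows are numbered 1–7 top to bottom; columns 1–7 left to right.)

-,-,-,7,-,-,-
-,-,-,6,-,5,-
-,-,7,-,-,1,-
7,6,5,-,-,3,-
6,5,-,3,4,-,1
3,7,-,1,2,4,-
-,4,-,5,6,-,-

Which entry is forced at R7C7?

7

Row 4, column 5: row 4 has {6, 5, 3, 7} and column 5 has {6, 4, 2}, leaving only 1.
Row 5, column 3: row 5 has {6, 1, 5, 3, 4} and column 3 has {5, 7}, leaving only 2.
Row 5, column 6: row 5 has {6, 1, 5, 3, 4, 2} and column 6 has {1, 5, 3, 4}, leaving only 7.
Row 6, column 3: row 6 has {1, 3, 7, 4, 2} and column 3 has {5, 7, 2}, leaving only 6.
Row 6, column 7: row 6 has {6, 1, 3, 7, 4, 2} and column 7 has {1}, leaving only 5.
Row 7, column 6: row 7 has {6, 5, 4} and column 6 has {1, 5, 3, 7, 4}, leaving only 2.
Row 1, column 6: row 1 has {7} and column 6 has {1, 5, 3, 7, 4, 2}, leaving only 6.
Row 7, column 1: row 7 has {6, 5, 4, 2} and column 1 has {6, 3, 7}, leaving only 1.
Row 7, column 3: row 7 has {6, 1, 5, 4, 2} and column 3 has {6, 5, 7, 2}, leaving only 3.
Row 7 already has {6, 1, 5, 3, 4, 2} and column 7 already has {1, 5}, so row 7, column 7 must be 7.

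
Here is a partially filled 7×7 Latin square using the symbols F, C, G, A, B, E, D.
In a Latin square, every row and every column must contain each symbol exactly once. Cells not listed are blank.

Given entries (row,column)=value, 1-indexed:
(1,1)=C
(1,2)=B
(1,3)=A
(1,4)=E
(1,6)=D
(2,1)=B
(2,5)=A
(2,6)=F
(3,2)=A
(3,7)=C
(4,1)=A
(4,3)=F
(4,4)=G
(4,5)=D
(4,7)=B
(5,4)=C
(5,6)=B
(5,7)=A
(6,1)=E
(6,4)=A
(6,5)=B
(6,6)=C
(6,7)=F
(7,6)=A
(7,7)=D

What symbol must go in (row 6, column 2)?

Row 1, column 7: row 1 has {C, A, B, E, D} and column 7 has {F, C, A, B, D}, leaving only G.
Row 1, column 5: row 1 has {C, G, A, B, E, D} and column 5 has {A, B, D}, leaving only F.
Row 2, column 4: row 2 has {F, A, B} and column 4 has {C, G, A, E}, leaving only D.
Row 2, column 7: row 2 has {F, A, B, D} and column 7 has {F, C, G, A, B, D}, leaving only E.
Row 4, column 6: row 4 has {F, G, A, B, D} and column 6 has {F, C, A, B, D}, leaving only E.
Row 3, column 6: row 3 has {C, A} and column 6 has {F, C, A, B, E, D}, leaving only G.
Row 3, column 5: row 3 has {C, G, A} and column 5 has {F, A, B, D}, leaving only E.
Row 4, column 2: row 4 has {F, G, A, B, E, D} and column 2 has {A, B}, leaving only C.
Row 2, column 2: row 2 has {F, A, B, E, D} and column 2 has {C, A, B}, leaving only G.
Row 6 already has {F, C, A, B, E} and column 2 already has {C, G, A, B}, so row 6, column 2 must be D.

D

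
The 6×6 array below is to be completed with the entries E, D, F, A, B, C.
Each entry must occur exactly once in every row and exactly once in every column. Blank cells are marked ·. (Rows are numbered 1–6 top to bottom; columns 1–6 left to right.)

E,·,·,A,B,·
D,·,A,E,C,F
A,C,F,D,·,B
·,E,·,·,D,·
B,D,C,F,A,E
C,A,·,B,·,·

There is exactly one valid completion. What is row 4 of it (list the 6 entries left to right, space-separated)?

F E B C D A

Row 4, column 1: row 4 has {E, D} and column 1 has {E, D, A, B, C}, leaving only F.
Row 4, column 3: row 4 has {E, D, F} and column 3 has {F, A, C}, leaving only B.
Row 4, column 4: row 4 has {E, D, F, B} and column 4 has {E, D, F, A, B}, leaving only C.
Row 4, column 6: row 4 has {E, D, F, B, C} and column 6 has {E, F, B}, leaving only A.
So row 4 reads: F E B C D A.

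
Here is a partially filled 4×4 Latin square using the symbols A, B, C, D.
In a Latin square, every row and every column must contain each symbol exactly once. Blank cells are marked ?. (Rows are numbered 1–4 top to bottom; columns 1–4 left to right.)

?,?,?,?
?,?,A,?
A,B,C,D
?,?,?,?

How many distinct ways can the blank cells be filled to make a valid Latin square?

8

Row 1, column 1: eliminating its row and column leaves {B, C, D}.
Row 1, column 2: eliminating its row and column leaves {A, C, D}.
Row 1, column 3: eliminating its row and column leaves {B, D}.
Row 1, column 4: eliminating its row and column leaves {A, B, C}.
Row 2, column 1: eliminating its row and column leaves {B, C, D}.
Row 2, column 2: eliminating its row and column leaves {C, D}.
Row 2, column 4: eliminating its row and column leaves {B, C}.
Row 4, column 1: eliminating its row and column leaves {B, C, D}.
Row 4, column 2: eliminating its row and column leaves {A, C, D}.
Row 4, column 3: eliminating its row and column leaves {B, D}.
Row 4, column 4: eliminating its row and column leaves {A, B, C}.
Enumerating the assignments across these blanks that avoid any row or column repeat gives 8 completions.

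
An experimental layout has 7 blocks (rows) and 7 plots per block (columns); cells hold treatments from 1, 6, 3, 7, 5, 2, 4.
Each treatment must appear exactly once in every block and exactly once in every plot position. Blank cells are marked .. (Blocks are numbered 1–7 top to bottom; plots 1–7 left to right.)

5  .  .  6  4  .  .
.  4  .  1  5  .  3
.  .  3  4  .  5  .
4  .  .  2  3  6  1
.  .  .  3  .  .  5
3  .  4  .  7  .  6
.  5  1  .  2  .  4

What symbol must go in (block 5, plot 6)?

Block 4, plot 2: block 4 has {1, 6, 3, 2, 4} and plot 2 has {5, 4}, leaving only 7.
Block 4, plot 3: block 4 has {1, 6, 3, 7, 2, 4} and plot 3 has {1, 3, 4}, leaving only 5.
Block 6, plot 4: block 6 has {6, 3, 7, 4} and plot 4 has {1, 6, 3, 2, 4}, leaving only 5.
Block 7, plot 4: block 7 has {1, 5, 2, 4} and plot 4 has {1, 6, 3, 5, 2, 4}, leaving only 7.
Block 7, plot 1: block 7 has {1, 7, 5, 2, 4} and plot 1 has {3, 5, 4}, leaving only 6.
Block 7, plot 6: block 7 has {1, 6, 7, 5, 2, 4} and plot 6 has {6, 5}, leaving only 3.
Block 5, plot 6 is narrowed to {1, 7, 2, 4}.
If it were 1, then block 5, plot 3 would be left with no valid symbol.
If it were 7, then block 6, plot 6 would be left with no valid symbol.
If it were 2, then block 6, plot 6 would be left with no valid symbol.
So block 5, plot 6 must be 4.

4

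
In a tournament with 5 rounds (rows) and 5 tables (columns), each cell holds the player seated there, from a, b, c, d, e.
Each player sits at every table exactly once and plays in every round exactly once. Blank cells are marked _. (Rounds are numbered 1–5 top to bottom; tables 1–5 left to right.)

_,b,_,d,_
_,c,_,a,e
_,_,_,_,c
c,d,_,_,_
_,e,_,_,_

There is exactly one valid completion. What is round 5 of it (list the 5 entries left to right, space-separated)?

Round 1, table 5: round 1 has {b, d} and table 5 has {c, e}, leaving only a.
Round 1, table 1: round 1 has {a, b, d} and table 1 has {c}, leaving only e.
Round 1, table 3: round 1 has {a, b, d, e} and table 3 has {}, leaving only c.
Round 3, table 2: round 3 has {c} and table 2 has {b, c, d, e}, leaving only a.
Round 4, table 5: round 4 has {c, d} and table 5 has {a, c, e}, leaving only b.
Round 5, table 5: round 5 has {e} and table 5 has {a, b, c, e}, leaving only d.
Round 4, table 4: round 4 has {b, c, d} and table 4 has {a, d}, leaving only e.
Round 3, table 4: round 3 has {a, c} and table 4 has {a, d, e}, leaving only b.
Round 5, table 4: round 5 has {d, e} and table 4 has {a, b, d, e}, leaving only c.
Round 3, table 1: round 3 has {a, b, c} and table 1 has {c, e}, leaving only d.
Round 2, table 1: round 2 has {a, c, e} and table 1 has {c, d, e}, leaving only b.
Round 5, table 1: round 5 has {c, d, e} and table 1 has {b, c, d, e}, leaving only a.
Round 5, table 3: round 5 has {a, c, d, e} and table 3 has {c}, leaving only b.
So round 5 reads: a e b c d.

a e b c d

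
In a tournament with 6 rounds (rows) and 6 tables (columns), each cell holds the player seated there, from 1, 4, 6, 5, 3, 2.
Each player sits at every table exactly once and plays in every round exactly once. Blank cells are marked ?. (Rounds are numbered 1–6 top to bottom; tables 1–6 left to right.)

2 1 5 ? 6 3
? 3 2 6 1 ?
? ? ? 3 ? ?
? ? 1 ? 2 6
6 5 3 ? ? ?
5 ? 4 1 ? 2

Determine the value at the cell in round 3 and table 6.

4

Round 1, table 4: round 1 has {1, 6, 5, 3, 2} and table 4 has {1, 6, 3}, leaving only 4.
Round 2, table 1: round 2 has {1, 6, 3, 2} and table 1 has {6, 5, 2}, leaving only 4.
Round 2, table 6: round 2 has {1, 4, 6, 3, 2} and table 6 has {6, 3, 2}, leaving only 5.
Round 3, table 1: round 3 has {3} and table 1 has {4, 6, 5, 2}, leaving only 1.
Round 3 already has {1, 3} and table 6 already has {6, 5, 3, 2}, so round 3, table 6 must be 4.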